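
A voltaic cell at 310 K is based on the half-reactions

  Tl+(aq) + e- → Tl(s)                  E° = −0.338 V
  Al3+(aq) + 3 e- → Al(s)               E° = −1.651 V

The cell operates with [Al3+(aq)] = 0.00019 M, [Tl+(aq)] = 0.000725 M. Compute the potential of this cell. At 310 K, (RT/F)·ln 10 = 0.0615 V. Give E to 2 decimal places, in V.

Tl⁺/Tl is reduced (cathode, E° = −0.338 V) and Al³⁺/Al is oxidized (anode).
The standard potential is −0.338 − (−1.651) = +1.313 V and the balanced reaction transfers n = 3 electrons.
For the overall reaction 3 Tl+(aq) + Al(s) → 3 Tl(s) + Al3+(aq), Q = [Al3+(aq)] / [Tl+(aq)]^3 = 4.99×10^5, giving log Q = 5.698.
Applying E = E° − (RT ln10/nF)·log Q gives +1.313 − (0.0615/3)(5.698) = +1.20 V.

+1.20 V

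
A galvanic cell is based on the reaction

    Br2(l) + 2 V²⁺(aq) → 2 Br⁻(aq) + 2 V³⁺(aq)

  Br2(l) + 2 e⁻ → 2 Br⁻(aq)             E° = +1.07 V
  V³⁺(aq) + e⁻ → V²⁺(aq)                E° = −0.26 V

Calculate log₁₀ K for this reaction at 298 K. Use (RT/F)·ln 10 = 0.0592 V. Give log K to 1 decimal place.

log K = 44.9

The Br₂/Br⁻ couple is reduced (cathode); E°cell = +1.07 − (−0.26) = +1.33 V with n = 2.
At equilibrium E = 0, so log K = nE°cell / 0.0592 = (2)(+1.33) / 0.0592 = 44.9.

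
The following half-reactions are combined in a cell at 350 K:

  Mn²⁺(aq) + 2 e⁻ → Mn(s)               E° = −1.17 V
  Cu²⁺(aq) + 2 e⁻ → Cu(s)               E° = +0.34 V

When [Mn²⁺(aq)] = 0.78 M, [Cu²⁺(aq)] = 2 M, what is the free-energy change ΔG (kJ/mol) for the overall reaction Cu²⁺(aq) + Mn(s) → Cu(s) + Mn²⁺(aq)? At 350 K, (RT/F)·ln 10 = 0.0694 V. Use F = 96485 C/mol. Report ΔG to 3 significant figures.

E°cell = +0.34 − (−1.17) = +1.51 V; the balanced reaction transfers n = 2 electrons.
Q = [Mn²⁺(aq)] / [Cu²⁺(aq)] = 0.39, so log Q = −0.409 and E = +1.51 − (0.0694/2)(−0.409) = +1.5242 V.
ΔG = −nFE = −(2)(96485)(+1.5242) J/mol = −294 kJ/mol.

−294 kJ/mol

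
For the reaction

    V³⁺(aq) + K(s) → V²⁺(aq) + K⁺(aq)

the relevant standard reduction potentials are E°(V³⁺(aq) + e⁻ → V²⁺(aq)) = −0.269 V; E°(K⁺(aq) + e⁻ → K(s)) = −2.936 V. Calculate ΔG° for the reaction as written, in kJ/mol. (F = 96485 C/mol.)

−257 kJ/mol

In the reaction as written V³⁺(aq) is reduced, so the V³⁺/V²⁺ couple is the cathode and K⁺/K is the anode.
E°cell = −0.269 − (−2.936) = +2.667 V; balancing electrons gives n = 1.
ΔG° = −nFE°cell = −(1)(96485)(+2.667) J/mol = −257 kJ/mol.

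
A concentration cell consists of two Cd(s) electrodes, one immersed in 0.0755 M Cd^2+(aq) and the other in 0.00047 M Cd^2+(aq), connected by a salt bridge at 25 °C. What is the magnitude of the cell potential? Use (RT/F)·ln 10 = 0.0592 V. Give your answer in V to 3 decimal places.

0.065 V

For a concentration cell E°cell = 0, since both electrodes use the same couple.
The compartment with the higher Cd^2+(aq) concentration (0.0755 M) acts as the cathode; ions are reduced there and produced at the dilute (0.00047 M) anode.
With n = 2, Ecell = −(0.0592/2)·log([dilute]/[conc]) = −(0.0592/2)·log(0.00047/0.0755) = +0.065 V.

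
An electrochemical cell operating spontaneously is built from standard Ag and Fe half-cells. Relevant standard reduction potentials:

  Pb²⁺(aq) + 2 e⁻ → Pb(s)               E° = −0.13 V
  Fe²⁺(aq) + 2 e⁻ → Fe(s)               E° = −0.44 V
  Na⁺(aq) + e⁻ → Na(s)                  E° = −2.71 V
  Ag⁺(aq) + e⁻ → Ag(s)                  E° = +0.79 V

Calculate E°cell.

Of the two couples in this cell, the one with the more positive reduction potential is reduced at the cathode: here that is Ag⁺/Ag (+0.79 V); Fe²⁺/Fe (−0.44 V) is the anode.
E°cell = E°(cathode) − E°(anode) = +0.79 − (−0.44) = +1.23 V.

+1.23 V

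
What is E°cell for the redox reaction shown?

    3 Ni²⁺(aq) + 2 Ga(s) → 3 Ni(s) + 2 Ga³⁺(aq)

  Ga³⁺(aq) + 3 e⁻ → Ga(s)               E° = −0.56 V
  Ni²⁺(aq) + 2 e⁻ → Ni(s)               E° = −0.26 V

In the reaction as written, Ni²⁺(aq) is reduced (cathode) and Ga³⁺(aq) is produced by oxidation at the anode.
E°cell = E°(cathode) − E°(anode) = −0.26 − (−0.56) = +0.30 V.

+0.30 V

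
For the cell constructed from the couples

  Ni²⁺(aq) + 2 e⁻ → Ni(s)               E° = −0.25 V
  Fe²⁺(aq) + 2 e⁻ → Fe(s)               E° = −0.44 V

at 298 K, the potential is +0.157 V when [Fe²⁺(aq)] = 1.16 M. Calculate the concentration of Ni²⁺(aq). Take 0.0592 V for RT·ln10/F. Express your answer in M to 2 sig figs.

0.089 M

The Ni²⁺/Ni couple has the larger reduction potential, so it is the cathode: E°cell = −0.25 − (−0.44) = +0.19 V and n = 2.
From the Nernst equation, log Q = n(E° − E)/0.0592 = 2·(+0.19 − (+0.157))/0.0592 = 1.115.
The balanced reaction is Ni²⁺(aq) + Fe(s) → Ni(s) + Fe²⁺(aq), so Q = [Fe²⁺(aq)] / [Ni²⁺(aq)].
Substituting the known concentrations and solving, log [Ni²⁺(aq)] = −1.051 and [Ni²⁺(aq)] = 0.089 M.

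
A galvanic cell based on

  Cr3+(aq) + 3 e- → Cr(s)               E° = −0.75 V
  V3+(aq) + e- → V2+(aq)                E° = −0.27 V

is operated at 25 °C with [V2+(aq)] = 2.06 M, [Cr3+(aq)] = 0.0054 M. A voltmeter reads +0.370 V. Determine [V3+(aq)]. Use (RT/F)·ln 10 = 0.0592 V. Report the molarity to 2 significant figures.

0.0050 M

With V³⁺/V²⁺ at the cathode and Cr³⁺/Cr at the anode, E°cell = −0.27 − (−0.75) = +0.48 V (n = 3).
Since E = E° − (0.0592/n)·log Q, log Q = n(E° − E)/0.0592 = 5.574.
Balancing electrons gives 3 V3+(aq) + Cr(s) → 3 V2+(aq) + Cr3+(aq); thus Q = ([V2+(aq)]^3·[Cr3+(aq)]) / [V3+(aq)]^3.
Isolating [V3+(aq)] in Q = 10^{5.574} yields log [V3+(aq)] = −2.300, i.e. 0.0050 M.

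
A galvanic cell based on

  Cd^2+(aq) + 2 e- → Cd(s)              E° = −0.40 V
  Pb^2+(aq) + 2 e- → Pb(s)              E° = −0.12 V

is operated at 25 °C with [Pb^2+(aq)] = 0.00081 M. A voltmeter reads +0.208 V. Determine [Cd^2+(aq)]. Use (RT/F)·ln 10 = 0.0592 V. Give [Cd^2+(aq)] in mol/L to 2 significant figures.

Pb²⁺/Pb is the cathode (higher E°); E°cell = −0.12 − (−0.40) = +0.28 V with n = 2.
From the Nernst equation, log Q = n(E° − E)/0.0592 = 2·(+0.28 − (+0.208))/0.0592 = 2.432.
Balancing electrons gives Pb^2+(aq) + Cd(s) → Pb(s) + Cd^2+(aq); thus Q = [Cd^2+(aq)] / [Pb^2+(aq)].
Solving for the unknown gives log [Cd^2+(aq)] = −0.660, so [Cd^2+(aq)] ≈ 0.22 M.

0.22 M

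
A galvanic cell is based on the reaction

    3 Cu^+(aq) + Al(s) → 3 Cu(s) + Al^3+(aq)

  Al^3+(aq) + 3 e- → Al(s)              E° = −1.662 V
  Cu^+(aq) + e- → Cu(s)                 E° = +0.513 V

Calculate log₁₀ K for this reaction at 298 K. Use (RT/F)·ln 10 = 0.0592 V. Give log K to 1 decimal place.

log K = 110.2

The Cu⁺/Cu couple is reduced (cathode); E°cell = +0.513 − (−1.662) = +2.175 V with n = 3.
At equilibrium E = 0, so log K = nE°cell / 0.0592 = (3)(+2.175) / 0.0592 = 110.2.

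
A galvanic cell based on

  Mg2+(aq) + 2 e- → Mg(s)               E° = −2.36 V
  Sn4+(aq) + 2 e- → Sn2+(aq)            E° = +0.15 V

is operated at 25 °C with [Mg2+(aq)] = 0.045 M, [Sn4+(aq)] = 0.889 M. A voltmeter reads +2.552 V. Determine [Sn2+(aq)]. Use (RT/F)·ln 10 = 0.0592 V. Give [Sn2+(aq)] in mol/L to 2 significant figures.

The Sn⁴⁺/Sn²⁺ couple has the larger reduction potential, so it is the cathode: E°cell = +0.15 − (−2.36) = +2.51 V and n = 2.
Since E = E° − (0.0592/n)·log Q, log Q = n(E° − E)/0.0592 = −1.419.
For Sn4+(aq) + Mg(s) → Sn2+(aq) + Mg2+(aq), the reaction quotient is Q = ([Sn2+(aq)]·[Mg2+(aq)]) / [Sn4+(aq)].
Solving for the unknown gives log [Sn2+(aq)] = −0.123, so [Sn2+(aq)] ≈ 0.75 M.

0.75 M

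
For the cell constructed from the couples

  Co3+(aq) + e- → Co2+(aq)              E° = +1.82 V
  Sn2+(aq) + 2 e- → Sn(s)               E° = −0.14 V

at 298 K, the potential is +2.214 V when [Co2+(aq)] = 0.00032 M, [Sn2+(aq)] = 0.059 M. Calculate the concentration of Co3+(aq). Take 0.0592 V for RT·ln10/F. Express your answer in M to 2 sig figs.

The Co³⁺/Co²⁺ couple has the larger reduction potential, so it is the cathode: E°cell = +1.82 − (−0.14) = +1.96 V and n = 2.
From the Nernst equation, log Q = n(E° − E)/0.0592 = 2·(+1.96 − (+2.214))/0.0592 = −8.581.
For 2 Co3+(aq) + Sn(s) → 2 Co2+(aq) + Sn2+(aq), the reaction quotient is Q = ([Co2+(aq)]^2·[Sn2+(aq)]) / [Co3+(aq)]^2.
Isolating [Co3+(aq)] in Q = 10^{−8.581} yields log [Co3+(aq)] = 0.181, i.e. 1.5 M.

1.5 M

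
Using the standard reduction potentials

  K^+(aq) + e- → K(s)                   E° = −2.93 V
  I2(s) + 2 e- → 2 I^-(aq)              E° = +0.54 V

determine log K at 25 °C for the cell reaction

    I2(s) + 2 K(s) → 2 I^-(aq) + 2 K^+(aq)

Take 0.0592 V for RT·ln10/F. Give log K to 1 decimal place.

The I₂/I⁻ couple is reduced (cathode); E°cell = +0.54 − (−2.93) = +3.47 V with n = 2.
At equilibrium E = 0, so log K = nE°cell / 0.0592 = (2)(+3.47) / 0.0592 = 117.2.

log K = 117.2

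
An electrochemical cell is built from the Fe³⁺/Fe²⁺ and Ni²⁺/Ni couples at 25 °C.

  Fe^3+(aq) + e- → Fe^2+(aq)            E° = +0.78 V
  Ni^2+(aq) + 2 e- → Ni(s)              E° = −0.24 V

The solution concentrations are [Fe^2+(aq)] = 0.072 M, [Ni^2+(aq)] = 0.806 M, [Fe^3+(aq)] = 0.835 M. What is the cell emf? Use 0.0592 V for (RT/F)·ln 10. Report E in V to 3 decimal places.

Since E°(Fe³⁺/Fe²⁺) > E°(Ni²⁺/Ni), Fe³⁺/Fe²⁺ serves as the cathode.
E°cell = E°cat − E°an = +0.78 − (−0.24) = +1.02 V; n = 2.
Balancing gives 2 Fe^3+(aq) + Ni(s) → 2 Fe^2+(aq) + Ni^2+(aq); hence Q = ([Fe^2+(aq)]^2·[Ni^2+(aq)]) / [Fe^3+(aq)]^2 = 0.00599 (log Q = −2.222).
By the Nernst equation, E = +1.02 − (0.0592/2)·(−2.222) = +1.086 V.

+1.086 V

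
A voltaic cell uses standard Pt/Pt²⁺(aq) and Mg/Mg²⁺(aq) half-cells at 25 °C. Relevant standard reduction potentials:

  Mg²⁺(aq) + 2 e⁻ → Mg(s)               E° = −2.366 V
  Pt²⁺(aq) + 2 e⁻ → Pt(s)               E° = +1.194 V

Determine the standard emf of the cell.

+3.560 V

Of the two couples in this cell, the one with the more positive reduction potential is reduced at the cathode: here that is Pt²⁺/Pt (+1.194 V); Mg²⁺/Mg (−2.366 V) is the anode.
E°cell = E°(cathode) − E°(anode) = +1.194 − (−2.366) = +3.560 V.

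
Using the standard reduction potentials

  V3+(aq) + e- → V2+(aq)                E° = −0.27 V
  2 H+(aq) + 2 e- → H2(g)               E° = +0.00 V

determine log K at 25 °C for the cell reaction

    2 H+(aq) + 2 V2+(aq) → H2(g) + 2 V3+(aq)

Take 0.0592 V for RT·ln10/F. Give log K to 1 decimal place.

log K = 9.1

The 2H⁺/H₂ couple is reduced (cathode); E°cell = +0.00 − (−0.27) = +0.27 V with n = 2.
At equilibrium E = 0, so log K = nE°cell / 0.0592 = (2)(+0.27) / 0.0592 = 9.1.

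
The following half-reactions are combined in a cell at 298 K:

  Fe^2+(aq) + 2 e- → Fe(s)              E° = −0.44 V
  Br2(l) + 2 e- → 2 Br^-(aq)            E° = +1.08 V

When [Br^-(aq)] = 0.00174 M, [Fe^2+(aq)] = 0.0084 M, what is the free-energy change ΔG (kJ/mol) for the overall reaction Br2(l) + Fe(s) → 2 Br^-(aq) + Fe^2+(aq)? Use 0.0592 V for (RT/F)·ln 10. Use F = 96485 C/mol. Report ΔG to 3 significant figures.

The standard cell potential is +1.08 − (−0.44) = +1.52 V, with n = 2 electrons in the balanced equation.
Here Q = [Br^-(aq)]^2·[Fe^2+(aq)] = 2.54×10^−8 (log Q = −7.595), giving E = +1.52 − (0.0592/2)·(−7.595) = +1.7448 V.
Finally ΔG = −nFE = −(2)(96485 C/mol)(+1.7448 V) = −337 kJ/mol.

−337 kJ/mol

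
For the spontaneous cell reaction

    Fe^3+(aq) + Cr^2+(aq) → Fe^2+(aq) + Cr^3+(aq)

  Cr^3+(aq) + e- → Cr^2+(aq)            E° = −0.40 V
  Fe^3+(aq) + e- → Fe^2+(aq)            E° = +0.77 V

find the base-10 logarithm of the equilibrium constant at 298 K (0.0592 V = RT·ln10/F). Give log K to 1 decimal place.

The Fe³⁺/Fe²⁺ couple is reduced (cathode); E°cell = +0.77 − (−0.40) = +1.17 V with n = 1.
At equilibrium E = 0, so log K = nE°cell / 0.0592 = (1)(+1.17) / 0.0592 = 19.8.

log K = 19.8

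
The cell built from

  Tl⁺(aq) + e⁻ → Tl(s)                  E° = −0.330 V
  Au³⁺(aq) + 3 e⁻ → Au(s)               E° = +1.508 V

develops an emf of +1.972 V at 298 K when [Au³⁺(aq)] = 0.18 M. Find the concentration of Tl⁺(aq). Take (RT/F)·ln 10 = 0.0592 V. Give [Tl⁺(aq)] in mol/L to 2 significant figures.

0.0031 M

Au³⁺/Au is the cathode (higher E°); E°cell = +1.508 − (−0.330) = +1.838 V with n = 3.
From the Nernst equation, log Q = n(E° − E)/0.0592 = 3·(+1.838 − (+1.972))/0.0592 = −6.791.
For Au³⁺(aq) + 3 Tl(s) → Au(s) + 3 Tl⁺(aq), the reaction quotient is Q = [Tl⁺(aq)]^3 / [Au³⁺(aq)].
Isolating [Tl⁺(aq)] in Q = 10^{−6.791} yields log [Tl⁺(aq)] = −2.512, i.e. 0.0031 M.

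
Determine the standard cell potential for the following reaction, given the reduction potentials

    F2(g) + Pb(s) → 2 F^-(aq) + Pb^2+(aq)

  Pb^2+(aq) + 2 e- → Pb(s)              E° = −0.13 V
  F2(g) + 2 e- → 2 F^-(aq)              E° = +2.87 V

+3.00 V

In the reaction as written, F2(g) is reduced (cathode) and Pb^2+(aq) is produced by oxidation at the anode.
E°cell = E°(cathode) − E°(anode) = +2.87 − (−0.13) = +3.00 V.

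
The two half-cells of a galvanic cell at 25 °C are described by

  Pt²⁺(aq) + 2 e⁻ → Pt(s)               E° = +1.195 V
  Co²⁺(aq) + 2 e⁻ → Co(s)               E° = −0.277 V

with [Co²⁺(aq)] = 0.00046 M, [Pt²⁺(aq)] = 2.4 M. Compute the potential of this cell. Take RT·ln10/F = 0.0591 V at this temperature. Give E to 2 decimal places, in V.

Pt²⁺/Pt is reduced (cathode, E° = +1.195 V) and Co²⁺/Co is oxidized (anode).
E°cell = +1.195 − (−0.277) = +1.472 V, with n = 2 electrons transferred.
Balancing gives Pt²⁺(aq) + Co(s) → Pt(s) + Co²⁺(aq); hence Q = [Co²⁺(aq)] / [Pt²⁺(aq)] = 0.000192 (log Q = −3.717).
E = E° − (0.0591/n)·log Q = +1.472 − (0.0591/2)(−3.717) = +1.58 V.

+1.58 V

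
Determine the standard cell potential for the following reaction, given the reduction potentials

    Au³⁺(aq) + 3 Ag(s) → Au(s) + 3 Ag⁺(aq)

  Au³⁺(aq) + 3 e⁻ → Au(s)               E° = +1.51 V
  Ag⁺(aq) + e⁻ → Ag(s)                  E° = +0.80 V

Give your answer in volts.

+0.71 V

Au³⁺(aq) gains electrons, so the Au³⁺/Au couple is the cathode; the Ag⁺/Ag couple is the anode.
E°cell = E°(cathode) − E°(anode) = +1.51 − (+0.80) = +0.71 V.
The positive value indicates the reaction is spontaneous as written.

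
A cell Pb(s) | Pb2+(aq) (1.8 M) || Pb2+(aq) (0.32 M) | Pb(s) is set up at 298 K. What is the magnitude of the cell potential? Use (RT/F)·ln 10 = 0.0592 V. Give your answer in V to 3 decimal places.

For a concentration cell E°cell = 0, since both electrodes use the same couple.
The compartment with the higher Pb2+(aq) concentration (1.8 M) acts as the cathode; ions are reduced there and produced at the dilute (0.32 M) anode.
With n = 2, Ecell = −(0.0592/2)·log([dilute]/[conc]) = −(0.0592/2)·log(0.32/1.8) = +0.022 V.

0.022 V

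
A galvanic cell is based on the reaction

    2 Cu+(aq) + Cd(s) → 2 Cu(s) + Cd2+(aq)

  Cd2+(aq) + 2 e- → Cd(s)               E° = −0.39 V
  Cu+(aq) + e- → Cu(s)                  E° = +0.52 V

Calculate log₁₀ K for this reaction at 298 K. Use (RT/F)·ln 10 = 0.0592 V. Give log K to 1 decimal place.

The Cu⁺/Cu couple is reduced (cathode); E°cell = +0.52 − (−0.39) = +0.91 V with n = 2.
At equilibrium E = 0, so log K = nE°cell / 0.0592 = (2)(+0.91) / 0.0592 = 30.7.

log K = 30.7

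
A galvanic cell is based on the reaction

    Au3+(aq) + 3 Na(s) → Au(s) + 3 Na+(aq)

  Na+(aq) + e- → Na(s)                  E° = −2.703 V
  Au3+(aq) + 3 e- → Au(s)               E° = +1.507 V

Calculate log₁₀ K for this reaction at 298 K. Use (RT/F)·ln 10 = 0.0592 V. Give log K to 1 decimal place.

The Au³⁺/Au couple is reduced (cathode); E°cell = +1.507 − (−2.703) = +4.210 V with n = 3.
At equilibrium E = 0, so log K = nE°cell / 0.0592 = (3)(+4.210) / 0.0592 = 213.3.

log K = 213.3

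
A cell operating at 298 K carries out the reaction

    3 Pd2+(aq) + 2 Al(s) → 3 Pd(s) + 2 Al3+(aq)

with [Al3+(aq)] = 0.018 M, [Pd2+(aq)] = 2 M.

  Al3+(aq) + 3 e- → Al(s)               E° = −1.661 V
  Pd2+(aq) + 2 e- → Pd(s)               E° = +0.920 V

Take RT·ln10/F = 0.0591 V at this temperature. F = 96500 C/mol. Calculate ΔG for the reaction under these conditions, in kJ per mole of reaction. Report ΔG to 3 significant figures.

−1520 kJ/mol

E°cell = +0.920 − (−1.661) = +2.581 V; the balanced reaction transfers n = 6 electrons.
Here Q = [Al3+(aq)]^2 / [Pd2+(aq)]^3 = 4.05×10^−5 (log Q = −4.393), giving E = +2.581 − (0.0591/6)·(−4.393) = +2.6243 V.
Finally ΔG = −nFE = −(6)(96500 C/mol)(+2.6243 V) = −1520 kJ/mol.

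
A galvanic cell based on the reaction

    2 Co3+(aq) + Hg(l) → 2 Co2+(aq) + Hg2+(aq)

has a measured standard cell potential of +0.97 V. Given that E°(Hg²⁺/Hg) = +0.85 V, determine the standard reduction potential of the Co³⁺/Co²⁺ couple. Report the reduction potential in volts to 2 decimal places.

+1.82 V

In the reaction as written the Co³⁺/Co²⁺ couple is reduced (cathode) and Hg²⁺/Hg is oxidized (anode), so E°cell = E°(Co³⁺/Co²⁺) − E°(Hg²⁺/Hg).
E°(Co³⁺/Co²⁺) = E°cell + E°(anode) = +0.97 + (+0.85) = +1.82 V.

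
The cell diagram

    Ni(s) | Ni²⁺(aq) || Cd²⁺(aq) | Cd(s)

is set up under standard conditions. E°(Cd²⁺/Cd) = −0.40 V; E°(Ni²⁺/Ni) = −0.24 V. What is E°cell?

−0.16 V

By convention the left-hand electrode in cell notation is the anode (oxidation) and the right-hand electrode is the cathode (reduction).
E°cell = E°(right) − E°(left) = −0.40 − (−0.24) = −0.16 V.
The negative sign shows that, as written, the cell would require an external voltage to drive the reaction.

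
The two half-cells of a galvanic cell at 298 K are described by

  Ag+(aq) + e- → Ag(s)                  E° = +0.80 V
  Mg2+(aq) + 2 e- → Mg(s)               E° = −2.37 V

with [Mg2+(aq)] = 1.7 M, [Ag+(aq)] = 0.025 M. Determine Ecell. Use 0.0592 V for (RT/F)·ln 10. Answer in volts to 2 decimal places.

Ag⁺/Ag is reduced (cathode, E° = +0.80 V) and Mg²⁺/Mg is oxidized (anode).
The standard potential is +0.80 − (−2.37) = +3.17 V and the balanced reaction transfers n = 2 electrons.
For the overall reaction 2 Ag+(aq) + Mg(s) → 2 Ag(s) + Mg2+(aq), Q = [Mg2+(aq)] / [Ag+(aq)]^2 = 2.72×10^3, giving log Q = 3.435.
E = E° − (0.0592/n)·log Q = +3.17 − (0.0592/2)(3.435) = +3.07 V.

+3.07 V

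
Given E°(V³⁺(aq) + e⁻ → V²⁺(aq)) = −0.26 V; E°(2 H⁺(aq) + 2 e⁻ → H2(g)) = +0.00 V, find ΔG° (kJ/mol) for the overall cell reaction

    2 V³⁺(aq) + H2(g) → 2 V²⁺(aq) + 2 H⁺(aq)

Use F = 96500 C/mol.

+50.2 kJ/mol

In the reaction as written V³⁺(aq) is reduced, so the V³⁺/V²⁺ couple is the cathode and 2H⁺/H₂ is the anode.
E°cell = −0.26 − (+0.00) = −0.26 V; balancing electrons gives n = 2.
ΔG° = −nFE°cell = −(2)(96500)(−0.26) J/mol = +50.2 kJ/mol.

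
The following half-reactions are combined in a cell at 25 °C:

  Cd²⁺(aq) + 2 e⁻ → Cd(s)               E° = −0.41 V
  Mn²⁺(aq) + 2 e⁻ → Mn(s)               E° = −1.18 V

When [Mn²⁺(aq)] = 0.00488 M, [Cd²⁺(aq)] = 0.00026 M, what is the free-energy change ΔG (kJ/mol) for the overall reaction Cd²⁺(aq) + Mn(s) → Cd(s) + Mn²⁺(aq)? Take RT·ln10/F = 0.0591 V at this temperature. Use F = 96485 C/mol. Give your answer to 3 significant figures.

−141 kJ/mol

The standard cell potential is −0.41 − (−1.18) = +0.77 V, with n = 2 electrons in the balanced equation.
Here Q = [Mn²⁺(aq)] / [Cd²⁺(aq)] = 18.8 (log Q = 1.273), giving E = +0.77 − (0.0591/2)·(1.273) = +0.7324 V.
ΔG = −nFE = −(2)(96485)(+0.7324) J/mol = −141 kJ/mol.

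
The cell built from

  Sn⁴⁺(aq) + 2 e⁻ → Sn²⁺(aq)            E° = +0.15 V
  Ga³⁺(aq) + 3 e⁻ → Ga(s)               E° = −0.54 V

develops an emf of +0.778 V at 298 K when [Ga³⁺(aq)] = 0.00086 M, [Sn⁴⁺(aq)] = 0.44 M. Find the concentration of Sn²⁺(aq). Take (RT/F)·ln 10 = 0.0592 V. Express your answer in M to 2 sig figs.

0.052 M

Sn⁴⁺/Sn²⁺ is the cathode (higher E°); E°cell = +0.15 − (−0.54) = +0.69 V with n = 6.
Since E = E° − (0.0592/n)·log Q, log Q = n(E° − E)/0.0592 = −8.919.
Balancing electrons gives 3 Sn⁴⁺(aq) + 2 Ga(s) → 3 Sn²⁺(aq) + 2 Ga³⁺(aq); thus Q = ([Sn²⁺(aq)]^3·[Ga³⁺(aq)]^2) / [Sn⁴⁺(aq)]^3.
Substituting the known concentrations and solving, log [Sn²⁺(aq)] = −1.286 and [Sn²⁺(aq)] = 0.052 M.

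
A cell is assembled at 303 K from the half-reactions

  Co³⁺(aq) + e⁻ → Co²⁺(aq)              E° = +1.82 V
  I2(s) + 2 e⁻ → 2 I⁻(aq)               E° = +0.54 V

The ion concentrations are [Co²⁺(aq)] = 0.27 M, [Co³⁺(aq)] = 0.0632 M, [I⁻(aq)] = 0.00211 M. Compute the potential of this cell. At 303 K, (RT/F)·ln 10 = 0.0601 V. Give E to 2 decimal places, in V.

Co³⁺/Co²⁺ is reduced (cathode, E° = +1.82 V) and I₂/I⁻ is oxidized (anode).
E°cell = +1.82 − (+0.54) = +1.28 V, with n = 2 electrons transferred.
Balancing gives 2 Co³⁺(aq) + 2 I⁻(aq) → 2 Co²⁺(aq) + I2(s); hence Q = [Co²⁺(aq)]^2 / ([Co³⁺(aq)]^2·[I⁻(aq)]^2) = 4.1×10^6 (log Q = 6.613).
Applying E = E° − (RT ln10/nF)·log Q gives +1.28 − (0.0601/2)(6.613) = +1.08 V.

+1.08 V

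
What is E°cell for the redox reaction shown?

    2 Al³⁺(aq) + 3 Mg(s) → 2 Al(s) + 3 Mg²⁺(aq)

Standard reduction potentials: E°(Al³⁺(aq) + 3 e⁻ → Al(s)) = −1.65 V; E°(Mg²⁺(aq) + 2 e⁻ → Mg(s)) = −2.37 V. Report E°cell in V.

In the reaction as written, Al³⁺(aq) is reduced (cathode) and Mg²⁺(aq) is produced by oxidation at the anode.
E°cell = E°(cathode) − E°(anode) = −1.65 − (−2.37) = +0.72 V.

+0.72 V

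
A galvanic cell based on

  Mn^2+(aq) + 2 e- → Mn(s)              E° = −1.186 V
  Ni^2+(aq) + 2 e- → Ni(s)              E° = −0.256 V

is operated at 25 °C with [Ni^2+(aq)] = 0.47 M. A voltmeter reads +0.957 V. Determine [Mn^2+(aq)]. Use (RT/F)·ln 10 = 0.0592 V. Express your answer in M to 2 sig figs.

0.058 M

Ni²⁺/Ni is the cathode (higher E°); E°cell = −0.256 − (−1.186) = +0.930 V with n = 2.
Since E = E° − (0.0592/n)·log Q, log Q = n(E° − E)/0.0592 = −0.912.
Balancing electrons gives Ni^2+(aq) + Mn(s) → Ni(s) + Mn^2+(aq); thus Q = [Mn^2+(aq)] / [Ni^2+(aq)].
Substituting the known concentrations and solving, log [Mn^2+(aq)] = −1.240 and [Mn^2+(aq)] = 0.058 M.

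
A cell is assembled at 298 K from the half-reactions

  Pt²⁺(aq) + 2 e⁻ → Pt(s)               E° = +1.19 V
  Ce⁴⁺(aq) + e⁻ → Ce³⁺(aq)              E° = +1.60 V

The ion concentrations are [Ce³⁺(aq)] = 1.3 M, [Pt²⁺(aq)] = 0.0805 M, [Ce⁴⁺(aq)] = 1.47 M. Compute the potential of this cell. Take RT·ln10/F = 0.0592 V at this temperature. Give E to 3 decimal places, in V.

+0.446 V

The Ce⁴⁺/Ce³⁺ couple has the more positive E°, so it is the cathode; Pt²⁺/Pt is the anode.
E°cell = +1.60 − (+1.19) = +0.41 V, with n = 2 electrons transferred.
Balancing gives 2 Ce⁴⁺(aq) + Pt(s) → 2 Ce³⁺(aq) + Pt²⁺(aq); hence Q = ([Ce³⁺(aq)]^2·[Pt²⁺(aq)]) / [Ce⁴⁺(aq)]^2 = 0.063 (log Q = −1.201).
Applying E = E° − (RT ln10/nF)·log Q gives +0.41 − (0.0592/2)(−1.201) = +0.446 V.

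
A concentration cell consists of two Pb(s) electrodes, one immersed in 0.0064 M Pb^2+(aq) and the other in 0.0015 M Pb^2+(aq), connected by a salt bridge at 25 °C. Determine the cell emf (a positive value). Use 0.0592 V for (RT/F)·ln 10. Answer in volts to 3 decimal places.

0.019 V

For a concentration cell E°cell = 0, since both electrodes use the same couple.
The compartment with the higher Pb^2+(aq) concentration (0.0064 M) acts as the cathode; ions are reduced there and produced at the dilute (0.0015 M) anode.
With n = 2, Ecell = −(0.0592/2)·log([dilute]/[conc]) = −(0.0592/2)·log(0.0015/0.0064) = +0.019 V.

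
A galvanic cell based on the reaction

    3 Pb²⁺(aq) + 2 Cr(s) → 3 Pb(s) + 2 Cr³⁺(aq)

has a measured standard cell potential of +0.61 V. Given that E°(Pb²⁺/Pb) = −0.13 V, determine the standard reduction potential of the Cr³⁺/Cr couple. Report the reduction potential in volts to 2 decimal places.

−0.74 V

In the reaction as written the Pb²⁺/Pb couple is reduced (cathode) and Cr³⁺/Cr is oxidized (anode), so E°cell = E°(Pb²⁺/Pb) − E°(Cr³⁺/Cr).
E°(Cr³⁺/Cr) = E°(cathode) − E°cell = −0.13 − (+0.61) = −0.74 V.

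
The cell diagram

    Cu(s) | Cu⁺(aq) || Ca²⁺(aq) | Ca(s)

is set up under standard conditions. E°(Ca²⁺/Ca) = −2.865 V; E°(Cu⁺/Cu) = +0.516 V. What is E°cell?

−3.381 V

By convention the left-hand electrode in cell notation is the anode (oxidation) and the right-hand electrode is the cathode (reduction).
E°cell = E°(right) − E°(left) = −2.865 − (+0.516) = −3.381 V.
The negative sign shows that, as written, the cell would require an external voltage to drive the reaction.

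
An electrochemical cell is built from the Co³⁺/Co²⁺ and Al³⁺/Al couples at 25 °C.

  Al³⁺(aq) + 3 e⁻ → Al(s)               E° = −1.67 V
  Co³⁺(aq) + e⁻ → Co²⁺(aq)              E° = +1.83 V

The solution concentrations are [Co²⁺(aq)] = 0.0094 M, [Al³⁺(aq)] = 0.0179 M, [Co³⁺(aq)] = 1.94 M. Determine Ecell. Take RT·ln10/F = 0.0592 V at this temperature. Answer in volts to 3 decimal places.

+3.672 V

Co³⁺/Co²⁺ is reduced (cathode, E° = +1.83 V) and Al³⁺/Al is oxidized (anode).
The standard potential is +1.83 − (−1.67) = +3.50 V and the balanced reaction transfers n = 3 electrons.
The balanced reaction is 3 Co³⁺(aq) + Al(s) → 3 Co²⁺(aq) + Al³⁺(aq), so Q = ([Co²⁺(aq)]^3·[Al³⁺(aq)]) / [Co³⁺(aq)]^3 = 2.04×10^−9 and log Q = −8.691.
E = E° − (0.0592/n)·log Q = +3.50 − (0.0592/3)(−8.691) = +3.672 V.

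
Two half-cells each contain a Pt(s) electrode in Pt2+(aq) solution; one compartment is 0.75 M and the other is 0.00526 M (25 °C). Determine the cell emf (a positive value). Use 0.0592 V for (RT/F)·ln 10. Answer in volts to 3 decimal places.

For a concentration cell E°cell = 0, since both electrodes use the same couple.
The compartment with the higher Pt2+(aq) concentration (0.75 M) acts as the cathode; ions are reduced there and produced at the dilute (0.00526 M) anode.
With n = 2, Ecell = −(0.0592/2)·log([dilute]/[conc]) = −(0.0592/2)·log(0.00526/0.75) = +0.064 V.

0.064 V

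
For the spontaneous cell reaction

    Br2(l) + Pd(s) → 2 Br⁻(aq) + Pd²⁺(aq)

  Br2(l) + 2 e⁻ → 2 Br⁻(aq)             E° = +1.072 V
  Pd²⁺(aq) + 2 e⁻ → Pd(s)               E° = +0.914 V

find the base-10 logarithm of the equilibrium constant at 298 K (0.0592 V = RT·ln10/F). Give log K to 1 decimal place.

log K = 5.3

The Br₂/Br⁻ couple is reduced (cathode); E°cell = +1.072 − (+0.914) = +0.158 V with n = 2.
At equilibrium E = 0, so log K = nE°cell / 0.0592 = (2)(+0.158) / 0.0592 = 5.3.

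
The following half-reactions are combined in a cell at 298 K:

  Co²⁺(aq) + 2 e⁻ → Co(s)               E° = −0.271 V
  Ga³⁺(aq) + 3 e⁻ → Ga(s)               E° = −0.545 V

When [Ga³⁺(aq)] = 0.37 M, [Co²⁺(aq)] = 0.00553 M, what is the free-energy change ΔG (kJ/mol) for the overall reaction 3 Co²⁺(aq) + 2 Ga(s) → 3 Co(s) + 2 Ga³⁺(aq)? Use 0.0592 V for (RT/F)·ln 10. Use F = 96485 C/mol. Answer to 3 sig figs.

With Co²⁺/Co reduced at the cathode, E°cell = −0.271 − (−0.545) = +0.274 V and n = 6.
Here Q = [Ga³⁺(aq)]^2 / [Co²⁺(aq)]^3 = 8.1×10^5 (log Q = 5.908), giving E = +0.274 − (0.0592/6)·(5.908) = +0.2157 V.
ΔG = −nFE = −(6)(96485)(+0.2157) J/mol = −125 kJ/mol.

−125 kJ/mol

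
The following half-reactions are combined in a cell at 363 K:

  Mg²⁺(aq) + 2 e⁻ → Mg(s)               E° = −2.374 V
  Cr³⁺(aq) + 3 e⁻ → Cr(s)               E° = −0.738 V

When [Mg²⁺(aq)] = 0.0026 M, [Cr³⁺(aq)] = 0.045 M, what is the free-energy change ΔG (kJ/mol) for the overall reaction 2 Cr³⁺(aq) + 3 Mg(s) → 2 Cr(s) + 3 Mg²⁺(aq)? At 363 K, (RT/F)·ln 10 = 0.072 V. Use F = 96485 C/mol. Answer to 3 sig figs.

With Cr³⁺/Cr reduced at the cathode, E°cell = −0.738 − (−2.374) = +1.636 V and n = 6.
Q = [Mg²⁺(aq)]^3 / [Cr³⁺(aq)]^2 = 8.68×10^−6, so log Q = −5.062 and E = +1.636 − (0.072/6)(−5.062) = +1.6967 V.
Then ΔG = −nFE = −6 × 96485 × +1.6967 J/mol = −982 kJ/mol.

−982 kJ/mol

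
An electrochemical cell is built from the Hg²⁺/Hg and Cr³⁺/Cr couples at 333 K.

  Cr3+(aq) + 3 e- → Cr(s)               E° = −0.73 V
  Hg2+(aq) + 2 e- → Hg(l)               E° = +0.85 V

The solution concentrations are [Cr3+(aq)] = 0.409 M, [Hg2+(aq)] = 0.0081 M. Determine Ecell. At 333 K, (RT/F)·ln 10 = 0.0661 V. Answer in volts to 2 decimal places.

+1.52 V

Hg²⁺/Hg is reduced (cathode, E° = +0.85 V) and Cr³⁺/Cr is oxidized (anode).
E°cell = +0.85 − (−0.73) = +1.58 V, with n = 6 electrons transferred.
The balanced reaction is 3 Hg2+(aq) + 2 Cr(s) → 3 Hg(l) + 2 Cr3+(aq), so Q = [Cr3+(aq)]^2 / [Hg2+(aq)]^3 = 3.15×10^5 and log Q = 5.498.
E = E° − (0.0661/n)·log Q = +1.58 − (0.0661/6)(5.498) = +1.52 V.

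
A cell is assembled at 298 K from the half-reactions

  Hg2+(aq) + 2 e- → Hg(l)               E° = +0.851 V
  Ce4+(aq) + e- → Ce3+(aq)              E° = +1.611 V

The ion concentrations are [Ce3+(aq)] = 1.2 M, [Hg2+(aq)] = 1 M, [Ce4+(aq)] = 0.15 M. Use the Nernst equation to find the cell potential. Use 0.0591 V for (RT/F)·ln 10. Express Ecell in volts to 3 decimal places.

+0.707 V

The Ce⁴⁺/Ce³⁺ couple has the more positive E°, so it is the cathode; Hg²⁺/Hg is the anode.
E°cell = E°cat − E°an = +1.611 − (+0.851) = +0.760 V; n = 2.
Balancing gives 2 Ce4+(aq) + Hg(l) → 2 Ce3+(aq) + Hg2+(aq); hence Q = ([Ce3+(aq)]^2·[Hg2+(aq)]) / [Ce4+(aq)]^2 = 64 (log Q = 1.806).
E = E° − (0.0591/n)·log Q = +0.760 − (0.0591/2)(1.806) = +0.707 V.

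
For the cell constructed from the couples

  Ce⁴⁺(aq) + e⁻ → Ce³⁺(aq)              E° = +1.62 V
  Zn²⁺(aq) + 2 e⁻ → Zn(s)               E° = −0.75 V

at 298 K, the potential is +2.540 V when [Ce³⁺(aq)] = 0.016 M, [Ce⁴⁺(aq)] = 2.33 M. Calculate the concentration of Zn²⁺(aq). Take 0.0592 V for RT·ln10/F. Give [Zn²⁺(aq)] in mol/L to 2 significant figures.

With Ce⁴⁺/Ce³⁺ at the cathode and Zn²⁺/Zn at the anode, E°cell = +1.62 − (−0.75) = +2.37 V (n = 2).
Rearranging E = E° − (0.0592/n)·log Q gives log Q = 2(+2.37 − (+2.540))/0.0592 = −5.743.
Balancing electrons gives 2 Ce⁴⁺(aq) + Zn(s) → 2 Ce³⁺(aq) + Zn²⁺(aq); thus Q = ([Ce³⁺(aq)]^2·[Zn²⁺(aq)]) / [Ce⁴⁺(aq)]^2.
Isolating [Zn²⁺(aq)] in Q = 10^{−5.743} yields log [Zn²⁺(aq)] = −1.417, i.e. 0.038 M.

0.038 M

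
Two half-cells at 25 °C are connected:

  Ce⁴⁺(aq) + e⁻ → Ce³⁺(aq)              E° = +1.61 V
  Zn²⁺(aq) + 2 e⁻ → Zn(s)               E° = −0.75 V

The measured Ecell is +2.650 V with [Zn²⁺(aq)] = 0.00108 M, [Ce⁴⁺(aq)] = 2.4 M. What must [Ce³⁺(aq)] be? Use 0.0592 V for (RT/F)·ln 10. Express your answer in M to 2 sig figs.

With Ce⁴⁺/Ce³⁺ at the cathode and Zn²⁺/Zn at the anode, E°cell = +1.61 − (−0.75) = +2.36 V (n = 2).
Rearranging E = E° − (0.0592/n)·log Q gives log Q = 2(+2.36 − (+2.650))/0.0592 = −9.797.
The balanced reaction is 2 Ce⁴⁺(aq) + Zn(s) → 2 Ce³⁺(aq) + Zn²⁺(aq), so Q = ([Ce³⁺(aq)]^2·[Zn²⁺(aq)]) / [Ce⁴⁺(aq)]^2.
Substituting the known concentrations and solving, log [Ce³⁺(aq)] = −3.035 and [Ce³⁺(aq)] = 0.00092 M.

0.00092 M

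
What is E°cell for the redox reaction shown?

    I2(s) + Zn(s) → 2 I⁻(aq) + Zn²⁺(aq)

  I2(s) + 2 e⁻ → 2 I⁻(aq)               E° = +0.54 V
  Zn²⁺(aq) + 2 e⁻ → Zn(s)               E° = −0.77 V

In the reaction as written, I2(s) is reduced (cathode) and Zn²⁺(aq) is produced by oxidation at the anode.
E°cell = E°(cathode) − E°(anode) = +0.54 − (−0.77) = +1.31 V.

+1.31 V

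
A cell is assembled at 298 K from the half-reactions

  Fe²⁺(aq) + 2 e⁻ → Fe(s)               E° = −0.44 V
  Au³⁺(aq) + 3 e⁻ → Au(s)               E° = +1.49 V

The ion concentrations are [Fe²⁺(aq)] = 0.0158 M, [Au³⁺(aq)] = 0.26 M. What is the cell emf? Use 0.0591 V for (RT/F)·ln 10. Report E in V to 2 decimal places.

Since E°(Au³⁺/Au) > E°(Fe²⁺/Fe), Au³⁺/Au serves as the cathode.
E°cell = E°cat − E°an = +1.49 − (−0.44) = +1.93 V; n = 6.
For the overall reaction 2 Au³⁺(aq) + 3 Fe(s) → 2 Au(s) + 3 Fe²⁺(aq), Q = [Fe²⁺(aq)]^3 / [Au³⁺(aq)]^2 = 5.83×10^−5, giving log Q = −4.234.
E = E° − (0.0591/n)·log Q = +1.93 − (0.0591/6)(−4.234) = +1.97 V.

+1.97 V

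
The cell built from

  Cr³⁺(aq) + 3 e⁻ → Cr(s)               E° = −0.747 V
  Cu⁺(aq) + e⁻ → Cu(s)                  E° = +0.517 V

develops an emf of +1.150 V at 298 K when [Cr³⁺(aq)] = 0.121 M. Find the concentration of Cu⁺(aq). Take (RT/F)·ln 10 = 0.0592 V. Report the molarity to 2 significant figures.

0.0059 M

The Cu⁺/Cu couple has the larger reduction potential, so it is the cathode: E°cell = +0.517 − (−0.747) = +1.264 V and n = 3.
From the Nernst equation, log Q = n(E° − E)/0.0592 = 3·(+1.264 − (+1.150))/0.0592 = 5.777.
Balancing electrons gives 3 Cu⁺(aq) + Cr(s) → 3 Cu(s) + Cr³⁺(aq); thus Q = [Cr³⁺(aq)] / [Cu⁺(aq)]^3.
Isolating [Cu⁺(aq)] in Q = 10^{5.777} yields log [Cu⁺(aq)] = −2.231, i.e. 0.0059 M.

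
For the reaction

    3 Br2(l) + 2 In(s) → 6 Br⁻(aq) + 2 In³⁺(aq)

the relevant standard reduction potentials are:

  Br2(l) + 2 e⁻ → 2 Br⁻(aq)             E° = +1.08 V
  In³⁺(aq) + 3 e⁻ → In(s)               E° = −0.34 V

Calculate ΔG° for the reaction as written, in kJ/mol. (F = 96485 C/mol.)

−822 kJ/mol

In the reaction as written Br2(l) is reduced, so the Br₂/Br⁻ couple is the cathode and In³⁺/In is the anode.
E°cell = +1.08 − (−0.34) = +1.42 V; balancing electrons gives n = 6.
ΔG° = −nFE°cell = −(6)(96485)(+1.42) J/mol = −822 kJ/mol.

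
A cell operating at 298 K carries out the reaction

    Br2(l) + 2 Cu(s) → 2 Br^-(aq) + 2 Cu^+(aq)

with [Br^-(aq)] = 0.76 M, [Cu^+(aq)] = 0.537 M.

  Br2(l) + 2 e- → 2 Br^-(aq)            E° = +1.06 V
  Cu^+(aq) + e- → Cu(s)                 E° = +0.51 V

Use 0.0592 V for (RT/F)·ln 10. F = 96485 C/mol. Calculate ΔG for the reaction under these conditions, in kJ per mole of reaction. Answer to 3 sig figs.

−111 kJ/mol

With Br₂/Br⁻ reduced at the cathode, E°cell = +1.06 − (+0.51) = +0.55 V and n = 2.
Here Q = [Br^-(aq)]^2·[Cu^+(aq)]^2 = 0.167 (log Q = −0.778), giving E = +0.55 − (0.0592/2)·(−0.778) = +0.5730 V.
ΔG = −nFE = −(2)(96485)(+0.5730) J/mol = −111 kJ/mol.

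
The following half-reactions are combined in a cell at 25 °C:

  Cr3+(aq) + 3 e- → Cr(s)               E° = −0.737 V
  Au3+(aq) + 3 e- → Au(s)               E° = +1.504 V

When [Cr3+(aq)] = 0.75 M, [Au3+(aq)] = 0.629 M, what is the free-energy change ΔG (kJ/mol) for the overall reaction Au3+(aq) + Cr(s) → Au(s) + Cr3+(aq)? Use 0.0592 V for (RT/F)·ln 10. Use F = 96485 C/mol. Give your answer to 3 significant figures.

−648 kJ/mol

With Au³⁺/Au reduced at the cathode, E°cell = +1.504 − (−0.737) = +2.241 V and n = 3.
Q = [Cr3+(aq)] / [Au3+(aq)] = 1.19, so log Q = 0.076 and E = +2.241 − (0.0592/3)(0.076) = +2.2395 V.
Finally ΔG = −nFE = −(3)(96485 C/mol)(+2.2395 V) = −648 kJ/mol.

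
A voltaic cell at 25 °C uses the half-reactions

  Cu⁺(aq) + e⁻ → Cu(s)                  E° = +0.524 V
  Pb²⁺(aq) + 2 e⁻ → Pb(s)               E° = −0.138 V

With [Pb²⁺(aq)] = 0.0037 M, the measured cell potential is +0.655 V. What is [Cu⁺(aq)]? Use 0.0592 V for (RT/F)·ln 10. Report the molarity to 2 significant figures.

0.046 M

The Cu⁺/Cu couple has the larger reduction potential, so it is the cathode: E°cell = +0.524 − (−0.138) = +0.662 V and n = 2.
Rearranging E = E° − (0.0592/n)·log Q gives log Q = 2(+0.662 − (+0.655))/0.0592 = 0.236.
The balanced reaction is 2 Cu⁺(aq) + Pb(s) → 2 Cu(s) + Pb²⁺(aq), so Q = [Pb²⁺(aq)] / [Cu⁺(aq)]^2.
Substituting the known concentrations and solving, log [Cu⁺(aq)] = −1.334 and [Cu⁺(aq)] = 0.046 M.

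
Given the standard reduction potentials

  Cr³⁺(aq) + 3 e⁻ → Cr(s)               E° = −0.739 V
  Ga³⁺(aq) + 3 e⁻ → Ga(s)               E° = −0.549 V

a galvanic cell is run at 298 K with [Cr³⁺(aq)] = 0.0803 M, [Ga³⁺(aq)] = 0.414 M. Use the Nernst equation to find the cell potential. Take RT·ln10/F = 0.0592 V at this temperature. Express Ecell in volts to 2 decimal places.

+0.20 V

The Ga³⁺/Ga couple has the more positive E°, so it is the cathode; Cr³⁺/Cr is the anode.
The standard potential is −0.549 − (−0.739) = +0.190 V and the balanced reaction transfers n = 3 electrons.
Balancing gives Ga³⁺(aq) + Cr(s) → Ga(s) + Cr³⁺(aq); hence Q = [Cr³⁺(aq)] / [Ga³⁺(aq)] = 0.194 (log Q = −0.712).
Applying E = E° − (RT ln10/nF)·log Q gives +0.190 − (0.0592/3)(−0.712) = +0.20 V.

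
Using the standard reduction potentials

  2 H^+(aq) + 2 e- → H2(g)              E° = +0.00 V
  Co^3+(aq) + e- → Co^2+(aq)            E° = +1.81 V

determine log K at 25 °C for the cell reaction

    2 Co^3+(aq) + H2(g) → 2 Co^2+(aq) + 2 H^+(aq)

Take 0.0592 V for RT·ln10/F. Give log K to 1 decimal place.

The Co³⁺/Co²⁺ couple is reduced (cathode); E°cell = +1.81 − (+0.00) = +1.81 V with n = 2.
At equilibrium E = 0, so log K = nE°cell / 0.0592 = (2)(+1.81) / 0.0592 = 61.1.

log K = 61.1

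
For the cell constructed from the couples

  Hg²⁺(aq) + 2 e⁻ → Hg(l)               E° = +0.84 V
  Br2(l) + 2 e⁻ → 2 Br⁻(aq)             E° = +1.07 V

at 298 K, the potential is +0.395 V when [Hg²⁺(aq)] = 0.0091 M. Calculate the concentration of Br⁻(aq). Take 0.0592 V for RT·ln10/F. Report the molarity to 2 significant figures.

0.017 M

Br₂/Br⁻ is the cathode (higher E°); E°cell = +1.07 − (+0.84) = +0.23 V with n = 2.
From the Nernst equation, log Q = n(E° − E)/0.0592 = 2·(+0.23 − (+0.395))/0.0592 = −5.574.
For Br2(l) + Hg(l) → 2 Br⁻(aq) + Hg²⁺(aq), the reaction quotient is Q = [Br⁻(aq)]^2·[Hg²⁺(aq)].
Solving for the unknown gives log [Br⁻(aq)] = −1.767, so [Br⁻(aq)] ≈ 0.017 M.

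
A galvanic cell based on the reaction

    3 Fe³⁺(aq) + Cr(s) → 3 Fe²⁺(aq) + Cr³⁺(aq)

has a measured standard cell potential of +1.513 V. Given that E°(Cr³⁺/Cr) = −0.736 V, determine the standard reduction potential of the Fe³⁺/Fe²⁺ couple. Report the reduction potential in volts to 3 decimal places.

+0.777 V

In the reaction as written the Fe³⁺/Fe²⁺ couple is reduced (cathode) and Cr³⁺/Cr is oxidized (anode), so E°cell = E°(Fe³⁺/Fe²⁺) − E°(Cr³⁺/Cr).
E°(Fe³⁺/Fe²⁺) = E°cell + E°(anode) = +1.513 + (−0.736) = +0.777 V.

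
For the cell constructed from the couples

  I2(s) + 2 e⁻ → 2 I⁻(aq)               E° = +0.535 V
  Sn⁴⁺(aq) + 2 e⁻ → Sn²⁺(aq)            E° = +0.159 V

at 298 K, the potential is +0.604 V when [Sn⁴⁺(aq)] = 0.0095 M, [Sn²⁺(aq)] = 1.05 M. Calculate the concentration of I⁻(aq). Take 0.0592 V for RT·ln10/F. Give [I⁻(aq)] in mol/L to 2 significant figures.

With I₂/I⁻ at the cathode and Sn⁴⁺/Sn²⁺ at the anode, E°cell = +0.535 − (+0.159) = +0.376 V (n = 2).
Since E = E° − (0.0592/n)·log Q, log Q = n(E° − E)/0.0592 = −7.703.
Balancing electrons gives I2(s) + Sn²⁺(aq) → 2 I⁻(aq) + Sn⁴⁺(aq); thus Q = ([I⁻(aq)]^2·[Sn⁴⁺(aq)]) / [Sn²⁺(aq)].
Isolating [I⁻(aq)] in Q = 10^{−7.703} yields log [I⁻(aq)] = −2.830, i.e. 0.0015 M.

0.0015 M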